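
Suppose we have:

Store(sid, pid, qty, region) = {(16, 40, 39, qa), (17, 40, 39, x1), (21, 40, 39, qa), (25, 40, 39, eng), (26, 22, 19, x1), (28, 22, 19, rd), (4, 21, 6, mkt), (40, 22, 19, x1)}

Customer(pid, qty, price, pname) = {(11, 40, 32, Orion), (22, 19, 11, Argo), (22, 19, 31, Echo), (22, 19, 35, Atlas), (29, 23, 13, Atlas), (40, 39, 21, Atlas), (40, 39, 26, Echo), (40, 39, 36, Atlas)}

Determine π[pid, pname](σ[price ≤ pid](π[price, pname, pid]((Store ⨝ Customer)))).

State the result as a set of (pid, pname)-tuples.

{(22, Argo), (40, Atlas), (40, Echo)}

Natural join on pid, qty: {(16, 40, 39, qa, 21, Atlas), (16, 40, 39, qa, 26, Echo), (16, 40, 39, qa, 36, Atlas), (17, 40, 39, x1, 21, Atlas), (17, 40, 39, x1, 26, Echo), (17, 40, 39, x1, 36, Atlas), (21, 40, 39, qa, 21, Atlas), (21, 40, 39, qa, 26, Echo), (21, 40, 39, qa, 36, Atlas), (25, 40, 39, eng, 21, Atlas), (25, 40, 39, eng, 26, Echo), (25, 40, 39, eng, 36, Atlas), (26, 22, 19, x1, 11, Argo), (26, 22, 19, x1, 31, Echo), (26, 22, 19, x1, 35, Atlas), (28, 22, 19, rd, 11, Argo), (28, 22, 19, rd, 31, Echo), (28, 22, 19, rd, 35, Atlas), (40, 22, 19, x1, 11, Argo), (40, 22, 19, x1, 31, Echo), (40, 22, 19, x1, 35, Atlas)}
Keep only column(s) price, pname, pid (15 duplicate(s) eliminated): {(11, Argo, 22), (21, Atlas, 40), (26, Echo, 40), (31, Echo, 22), (35, Atlas, 22), (36, Atlas, 40)}
σ[price ≤ pid]: keep tuples satisfying price ≤ pid → {(11, Argo, 22), (21, Atlas, 40), (26, Echo, 40), (36, Atlas, 40)}
Keep only column(s) pid, pname (1 duplicate(s) eliminated): {(22, Argo), (40, Atlas), (40, Echo)}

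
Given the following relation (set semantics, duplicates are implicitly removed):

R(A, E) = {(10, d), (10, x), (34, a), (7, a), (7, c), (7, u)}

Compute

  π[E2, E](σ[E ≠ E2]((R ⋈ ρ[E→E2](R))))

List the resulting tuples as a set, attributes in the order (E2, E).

{(a, c), (a, u), (c, a), (c, u), (d, x), (u, a), (u, c), (x, d)}

ρ[E→E2]: schema becomes (A, E2); tuples unchanged.
R ⋈ ρ[E→E2](R) (natural join on A): {(10, d, d), (10, d, x), (10, x, d), (10, x, x), (34, a, a), (7, a, a), (7, a, c), (7, a, u), (7, c, a), (7, c, c), (7, c, u), (7, u, a), (7, u, c), (7, u, u)}
Selection E ≠ E2: {(10, d, x), (10, x, d), (7, a, c), (7, a, u), (7, c, a), (7, c, u), (7, u, a), (7, u, c)}
Keep only column(s) E2, E: {(a, c), (a, u), (c, a), (c, u), (d, x), (u, a), (u, c), (x, d)}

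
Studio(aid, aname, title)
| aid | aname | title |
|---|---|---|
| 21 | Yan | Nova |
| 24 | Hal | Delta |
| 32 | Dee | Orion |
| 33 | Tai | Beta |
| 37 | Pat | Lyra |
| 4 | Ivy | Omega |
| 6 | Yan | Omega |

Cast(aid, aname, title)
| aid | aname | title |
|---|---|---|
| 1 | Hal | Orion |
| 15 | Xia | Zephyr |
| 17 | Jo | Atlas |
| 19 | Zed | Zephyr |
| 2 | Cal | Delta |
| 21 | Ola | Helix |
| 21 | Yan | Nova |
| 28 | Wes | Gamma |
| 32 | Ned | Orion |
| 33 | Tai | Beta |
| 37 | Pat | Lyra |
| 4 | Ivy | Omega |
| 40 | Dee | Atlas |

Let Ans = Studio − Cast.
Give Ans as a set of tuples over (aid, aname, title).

{(24, Hal, Delta), (32, Dee, Orion), (6, Yan, Omega)}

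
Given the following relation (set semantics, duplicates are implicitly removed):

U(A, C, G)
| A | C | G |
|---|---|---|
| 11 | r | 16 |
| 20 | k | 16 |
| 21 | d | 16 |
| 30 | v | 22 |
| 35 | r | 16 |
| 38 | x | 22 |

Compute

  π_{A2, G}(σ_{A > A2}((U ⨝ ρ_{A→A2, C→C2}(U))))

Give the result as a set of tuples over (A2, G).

{(11, 16), (20, 16), (21, 16), (30, 22)}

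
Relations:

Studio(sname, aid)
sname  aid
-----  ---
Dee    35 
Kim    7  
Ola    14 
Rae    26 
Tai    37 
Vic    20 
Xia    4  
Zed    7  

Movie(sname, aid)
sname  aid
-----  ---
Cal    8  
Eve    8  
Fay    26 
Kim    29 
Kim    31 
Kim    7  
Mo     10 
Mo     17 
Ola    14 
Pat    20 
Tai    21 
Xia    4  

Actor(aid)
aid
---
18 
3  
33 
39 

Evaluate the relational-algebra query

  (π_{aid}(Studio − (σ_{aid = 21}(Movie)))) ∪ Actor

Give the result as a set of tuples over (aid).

Apply σ_{aid = 21}; surviving tuples: {(Tai, 21)}
Taking the difference: {(Dee, 35), (Kim, 7), (Ola, 14), (Rae, 26), (Tai, 37), (Vic, 20), (Xia, 4), (Zed, 7)}
π_{aid} gives {14, 20, 26, 35, 37, 4, 7} (1 duplicate(s) eliminated).
Taking the union: {14, 18, 20, 26, 3, 33, 35, 37, 39, 4, 7}

{14, 18, 20, 26, 3, 33, 35, 37, 39, 4, 7}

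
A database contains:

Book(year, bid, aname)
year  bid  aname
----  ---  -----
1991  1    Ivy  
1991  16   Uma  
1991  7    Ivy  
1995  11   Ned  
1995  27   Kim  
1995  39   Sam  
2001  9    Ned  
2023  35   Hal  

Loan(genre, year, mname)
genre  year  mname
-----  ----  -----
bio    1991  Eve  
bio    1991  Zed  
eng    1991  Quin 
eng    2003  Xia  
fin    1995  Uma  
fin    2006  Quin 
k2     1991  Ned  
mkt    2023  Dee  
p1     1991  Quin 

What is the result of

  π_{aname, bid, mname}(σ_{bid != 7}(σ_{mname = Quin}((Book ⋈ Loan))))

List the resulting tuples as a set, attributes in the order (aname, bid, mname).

Book ⋈ Loan (natural join on year): {(1991, 1, Ivy, bio, Eve), (1991, 1, Ivy, bio, Zed), (1991, 1, Ivy, eng, Quin), (1991, 1, Ivy, k2, Ned), (1991, 1, Ivy, p1, Quin), (1991, 16, Uma, bio, Eve), (1991, 16, Uma, bio, Zed), (1991, 16, Uma, eng, Quin), (1991, 16, Uma, k2, Ned), (1991, 16, Uma, p1, Quin), (1991, 7, Ivy, bio, Eve), (1991, 7, Ivy, bio, Zed), (1991, 7, Ivy, eng, Quin), (1991, 7, Ivy, k2, Ned), (1991, 7, Ivy, p1, Quin), (1995, 11, Ned, fin, Uma), (1995, 27, Kim, fin, Uma), (1995, 39, Sam, fin, Uma), (2023, 35, Hal, mkt, Dee)}
σ[mname = Quin]: keep tuples satisfying mname = Quin → {(1991, 1, Ivy, eng, Quin), (1991, 1, Ivy, p1, Quin), (1991, 16, Uma, eng, Quin), (1991, 16, Uma, p1, Quin), (1991, 7, Ivy, eng, Quin), (1991, 7, Ivy, p1, Quin)}
σ[bid != 7]: keep tuples satisfying bid != 7 → {(1991, 1, Ivy, eng, Quin), (1991, 1, Ivy, p1, Quin), (1991, 16, Uma, eng, Quin), (1991, 16, Uma, p1, Quin)}
Keep only column(s) aname, bid, mname (2 duplicate(s) eliminated): {(Ivy, 1, Quin), (Uma, 16, Quin)}

{(Ivy, 1, Quin), (Uma, 16, Quin)}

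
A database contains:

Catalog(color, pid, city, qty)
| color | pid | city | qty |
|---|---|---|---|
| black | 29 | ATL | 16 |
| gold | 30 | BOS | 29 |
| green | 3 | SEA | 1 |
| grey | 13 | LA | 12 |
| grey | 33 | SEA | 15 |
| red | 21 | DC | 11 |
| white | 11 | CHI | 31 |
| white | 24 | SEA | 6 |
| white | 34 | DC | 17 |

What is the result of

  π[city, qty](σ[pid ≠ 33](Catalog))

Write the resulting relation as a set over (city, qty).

{(ATL, 16), (BOS, 29), (CHI, 31), (DC, 11), (DC, 17), (LA, 12), (SEA, 1), (SEA, 6)}

σ[pid ≠ 33]: keep tuples satisfying pid ≠ 33 → {(black, 29, ATL, 16), (gold, 30, BOS, 29), (green, 3, SEA, 1), (grey, 13, LA, 12), (red, 21, DC, 11), (white, 11, CHI, 31), (white, 24, SEA, 6), (white, 34, DC, 17)}
π[city, qty]: project onto (city, qty) → {(ATL, 16), (BOS, 29), (CHI, 31), (DC, 11), (DC, 17), (LA, 12), (SEA, 1), (SEA, 6)}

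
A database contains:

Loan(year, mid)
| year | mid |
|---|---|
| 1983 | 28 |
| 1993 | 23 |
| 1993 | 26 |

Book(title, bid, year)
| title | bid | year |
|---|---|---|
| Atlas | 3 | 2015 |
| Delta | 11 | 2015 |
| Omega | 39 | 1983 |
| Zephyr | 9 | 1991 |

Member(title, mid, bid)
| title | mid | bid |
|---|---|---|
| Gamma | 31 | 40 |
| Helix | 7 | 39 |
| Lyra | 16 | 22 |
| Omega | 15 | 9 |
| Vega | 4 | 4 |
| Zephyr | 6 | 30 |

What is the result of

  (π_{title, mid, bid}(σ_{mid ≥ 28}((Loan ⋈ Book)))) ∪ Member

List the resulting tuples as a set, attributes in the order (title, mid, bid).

Joining Loan and Book on year yields {(1983, 28, Omega, 39)}.
σ[mid ≥ 28]: keep tuples satisfying mid ≥ 28 → {(1983, 28, Omega, 39)}
Projecting to title, mid, bid: {(Omega, 28, 39)}
Union: {(Omega, 28, 39)} with {(Gamma, 31, 40), (Helix, 7, 39), (Lyra, 16, 22), (Omega, 15, 9), (Vega, 4, 4), (Zephyr, 6, 30)} → {(Gamma, 31, 40), (Helix, 7, 39), (Lyra, 16, 22), (Omega, 15, 9), (Omega, 28, 39), (Vega, 4, 4), (Zephyr, 6, 30)}

{(Gamma, 31, 40), (Helix, 7, 39), (Lyra, 16, 22), (Omega, 15, 9), (Omega, 28, 39), (Vega, 4, 4), (Zephyr, 6, 30)}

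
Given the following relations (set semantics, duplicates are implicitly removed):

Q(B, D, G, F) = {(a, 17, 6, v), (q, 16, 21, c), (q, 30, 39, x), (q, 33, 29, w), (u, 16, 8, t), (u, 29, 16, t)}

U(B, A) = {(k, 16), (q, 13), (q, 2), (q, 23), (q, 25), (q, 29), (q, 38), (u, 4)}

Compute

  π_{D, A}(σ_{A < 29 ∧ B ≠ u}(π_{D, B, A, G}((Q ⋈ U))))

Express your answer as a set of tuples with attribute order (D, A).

Natural join on B: {(q, 16, 21, c, 13), (q, 16, 21, c, 2), (q, 16, 21, c, 23), (q, 16, 21, c, 25), (q, 16, 21, c, 29), (q, 16, 21, c, 38), (q, 30, 39, x, 13), (q, 30, 39, x, 2), (q, 30, 39, x, 23), (q, 30, 39, x, 25), (q, 30, 39, x, 29), (q, 30, 39, x, 38), (q, 33, 29, w, 13), (q, 33, 29, w, 2), (q, 33, 29, w, 23), (q, 33, 29, w, 25), (q, 33, 29, w, 29), (q, 33, 29, w, 38), (u, 16, 8, t, 4), (u, 29, 16, t, 4)}
π_{D, B, A, G} gives {(16, q, 13, 21), (16, q, 2, 21), (16, q, 23, 21), (16, q, 25, 21), (16, q, 29, 21), (16, q, 38, 21), (16, u, 4, 8), (29, u, 4, 16), (30, q, 13, 39), (30, q, 2, 39), (30, q, 23, 39), (30, q, 25, 39), (30, q, 29, 39), (30, q, 38, 39), (33, q, 13, 29), (33, q, 2, 29), (33, q, 23, 29), (33, q, 25, 29), (33, q, 29, 29), (33, q, 38, 29)}.
Selection A < 29 ∧ B ≠ u: {(16, q, 13, 21), (16, q, 2, 21), (16, q, 23, 21), (16, q, 25, 21), (30, q, 13, 39), (30, q, 2, 39), (30, q, 23, 39), (30, q, 25, 39), (33, q, 13, 29), (33, q, 2, 29), (33, q, 23, 29), (33, q, 25, 29)}
π_{D, A} gives {(16, 13), (16, 2), (16, 23), (16, 25), (30, 13), (30, 2), (30, 23), (30, 25), (33, 13), (33, 2), (33, 23), (33, 25)}.

{(16, 13), (16, 2), (16, 23), (16, 25), (30, 13), (30, 2), (30, 23), (30, 25), (33, 13), (33, 2), (33, 23), (33, 25)}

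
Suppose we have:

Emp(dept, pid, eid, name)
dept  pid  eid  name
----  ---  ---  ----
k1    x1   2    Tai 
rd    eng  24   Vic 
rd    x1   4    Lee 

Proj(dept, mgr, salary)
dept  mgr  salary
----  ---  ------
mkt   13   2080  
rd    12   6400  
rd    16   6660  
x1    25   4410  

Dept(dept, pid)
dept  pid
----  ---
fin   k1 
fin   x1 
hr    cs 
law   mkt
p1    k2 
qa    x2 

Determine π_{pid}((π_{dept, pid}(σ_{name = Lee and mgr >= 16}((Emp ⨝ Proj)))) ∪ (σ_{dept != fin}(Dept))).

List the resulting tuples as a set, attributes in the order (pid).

{cs, k2, mkt, x1, x2}

Joining Emp and Proj on dept yields {(rd, eng, 24, Vic, 12, 6400), (rd, eng, 24, Vic, 16, 6660), (rd, x1, 4, Lee, 12, 6400), (rd, x1, 4, Lee, 16, 6660)}.
Filtering on name = Lee and mgr >= 16 leaves {(rd, x1, 4, Lee, 16, 6660)}.
π[dept, pid]: project onto (dept, pid) → {(rd, x1)}
Filtering on dept != fin leaves {(hr, cs), (law, mkt), (p1, k2), (qa, x2)}.
Union: {(rd, x1)} with {(hr, cs), (law, mkt), (p1, k2), (qa, x2)} → {(hr, cs), (law, mkt), (p1, k2), (qa, x2), (rd, x1)}
π[pid]: project onto (pid) → {cs, k2, mkt, x1, x2}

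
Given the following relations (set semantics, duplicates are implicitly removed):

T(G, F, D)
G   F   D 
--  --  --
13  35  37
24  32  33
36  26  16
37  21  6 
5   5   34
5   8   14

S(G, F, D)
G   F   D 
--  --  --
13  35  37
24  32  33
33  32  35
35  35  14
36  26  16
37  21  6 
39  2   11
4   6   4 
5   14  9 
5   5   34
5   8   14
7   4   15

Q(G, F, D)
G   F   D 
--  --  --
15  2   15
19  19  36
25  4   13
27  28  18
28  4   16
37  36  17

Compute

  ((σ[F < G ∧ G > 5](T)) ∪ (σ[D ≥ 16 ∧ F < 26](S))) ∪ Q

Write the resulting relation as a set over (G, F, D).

{(15, 2, 15), (19, 19, 36), (25, 4, 13), (27, 28, 18), (28, 4, 16), (36, 26, 16), (37, 21, 6), (37, 36, 17), (5, 5, 34)}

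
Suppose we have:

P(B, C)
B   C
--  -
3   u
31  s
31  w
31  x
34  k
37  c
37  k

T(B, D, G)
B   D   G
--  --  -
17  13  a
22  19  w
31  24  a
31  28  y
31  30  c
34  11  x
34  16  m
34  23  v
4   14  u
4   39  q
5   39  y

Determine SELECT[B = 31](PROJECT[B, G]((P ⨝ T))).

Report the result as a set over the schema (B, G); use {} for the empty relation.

Joining P and T on B yields {(31, s, 24, a), (31, s, 28, y), (31, s, 30, c), (31, w, 24, a), (31, w, 28, y), (31, w, 30, c), (31, x, 24, a), (31, x, 28, y), (31, x, 30, c), (34, k, 11, x), (34, k, 16, m), (34, k, 23, v)}.
Projecting to B, G (6 duplicate(s) eliminated): {(31, a), (31, c), (31, y), (34, m), (34, v), (34, x)}
σ[B = 31]: keep tuples satisfying B = 31 → {(31, a), (31, c), (31, y)}

{(31, a), (31, c), (31, y)}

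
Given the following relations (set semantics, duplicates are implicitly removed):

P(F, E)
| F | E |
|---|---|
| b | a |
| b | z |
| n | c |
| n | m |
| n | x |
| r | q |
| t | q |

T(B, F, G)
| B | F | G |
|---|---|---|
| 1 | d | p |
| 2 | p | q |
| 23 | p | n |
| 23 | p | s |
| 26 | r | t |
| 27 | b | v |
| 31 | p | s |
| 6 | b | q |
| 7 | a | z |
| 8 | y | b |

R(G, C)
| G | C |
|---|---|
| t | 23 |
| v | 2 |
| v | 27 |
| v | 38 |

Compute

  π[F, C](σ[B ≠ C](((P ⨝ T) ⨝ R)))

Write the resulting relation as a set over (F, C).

Natural join on F: {(b, a, 27, v), (b, a, 6, q), (b, z, 27, v), (b, z, 6, q), (r, q, 26, t)}
Natural join on G: {(b, a, 27, v, 2), (b, a, 27, v, 27), (b, a, 27, v, 38), (b, z, 27, v, 2), (b, z, 27, v, 27), (b, z, 27, v, 38), (r, q, 26, t, 23)}
Apply σ_{B ≠ C}; surviving tuples: {(b, a, 27, v, 2), (b, a, 27, v, 38), (b, z, 27, v, 2), (b, z, 27, v, 38), (r, q, 26, t, 23)}
π[F, C]: project onto (F, C) (2 duplicate(s) eliminated) → {(b, 2), (b, 38), (r, 23)}

{(b, 2), (b, 38), (r, 23)}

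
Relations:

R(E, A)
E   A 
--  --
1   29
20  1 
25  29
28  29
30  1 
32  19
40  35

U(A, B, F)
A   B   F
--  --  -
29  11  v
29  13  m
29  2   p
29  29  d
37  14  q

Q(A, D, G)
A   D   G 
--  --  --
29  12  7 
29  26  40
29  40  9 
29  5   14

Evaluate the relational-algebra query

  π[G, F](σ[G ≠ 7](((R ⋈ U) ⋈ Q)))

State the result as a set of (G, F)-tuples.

{(14, d), (14, m), (14, p), (14, v), (40, d), (40, m), (40, p), (40, v), (9, d), (9, m), (9, p), (9, v)}

Joining R and U on A yields {(1, 29, 11, v), (1, 29, 13, m), (1, 29, 2, p), (1, 29, 29, d), (25, 29, 11, v), (25, 29, 13, m), (25, 29, 2, p), (25, 29, 29, d), (28, 29, 11, v), (28, 29, 13, m), (28, 29, 2, p), (28, 29, 29, d)}.
Joining (R ⋈ U) and Q on A yields {(1, 29, 11, v, 12, 7), (1, 29, 11, v, 26, 40), (1, 29, 11, v, 40, 9), (1, 29, 11, v, 5, 14), (1, 29, 13, m, 12, 7), (1, 29, 13, m, 26, 40), (1, 29, 13, m, 40, 9), (1, 29, 13, m, 5, 14), (1, 29, 2, p, 12, 7), (1, 29, 2, p, 26, 40), (1, 29, 2, p, 40, 9), (1, 29, 2, p, 5, 14), (1, 29, 29, d, 12, 7), (1, 29, 29, d, 26, 40), (1, 29, 29, d, 40, 9), (1, 29, 29, d, 5, 14), (25, 29, 11, v, 12, 7), (25, 29, 11, v, 26, 40), (25, 29, 11, v, 40, 9), (25, 29, 11, v, 5, 14), (25, 29, 13, m, 12, 7), (25, 29, 13, m, 26, 40), (25, 29, 13, m, 40, 9), (25, 29, 13, m, 5, 14), (25, 29, 2, p, 12, 7), (25, 29, 2, p, 26, 40), (25, 29, 2, p, 40, 9), (25, 29, 2, p, 5, 14), (25, 29, 29, d, 12, 7), (25, 29, 29, d, 26, 40), (25, 29, 29, d, 40, 9), (25, 29, 29, d, 5, 14), (28, 29, 11, v, 12, 7), (28, 29, 11, v, 26, 40), (28, 29, 11, v, 40, 9), (28, 29, 11, v, 5, 14), (28, 29, 13, m, 12, 7), (28, 29, 13, m, 26, 40), (28, 29, 13, m, 40, 9), (28, 29, 13, m, 5, 14), (28, 29, 2, p, 12, 7), (28, 29, 2, p, 26, 40), (28, 29, 2, p, 40, 9), (28, 29, 2, p, 5, 14), (28, 29, 29, d, 12, 7), (28, 29, 29, d, 26, 40), (28, 29, 29, d, 40, 9), (28, 29, 29, d, 5, 14)}.
Selection G ≠ 7: {(1, 29, 11, v, 26, 40), (1, 29, 11, v, 40, 9), (1, 29, 11, v, 5, 14), (1, 29, 13, m, 26, 40), (1, 29, 13, m, 40, 9), (1, 29, 13, m, 5, 14), (1, 29, 2, p, 26, 40), (1, 29, 2, p, 40, 9), (1, 29, 2, p, 5, 14), (1, 29, 29, d, 26, 40), (1, 29, 29, d, 40, 9), (1, 29, 29, d, 5, 14), (25, 29, 11, v, 26, 40), (25, 29, 11, v, 40, 9), (25, 29, 11, v, 5, 14), (25, 29, 13, m, 26, 40), (25, 29, 13, m, 40, 9), (25, 29, 13, m, 5, 14), (25, 29, 2, p, 26, 40), (25, 29, 2, p, 40, 9), (25, 29, 2, p, 5, 14), (25, 29, 29, d, 26, 40), (25, 29, 29, d, 40, 9), (25, 29, 29, d, 5, 14), (28, 29, 11, v, 26, 40), (28, 29, 11, v, 40, 9), (28, 29, 11, v, 5, 14), (28, 29, 13, m, 26, 40), (28, 29, 13, m, 40, 9), (28, 29, 13, m, 5, 14), (28, 29, 2, p, 26, 40), (28, 29, 2, p, 40, 9), (28, 29, 2, p, 5, 14), (28, 29, 29, d, 26, 40), (28, 29, 29, d, 40, 9), (28, 29, 29, d, 5, 14)}
Keep only column(s) G, F (24 duplicate(s) eliminated): {(14, d), (14, m), (14, p), (14, v), (40, d), (40, m), (40, p), (40, v), (9, d), (9, m), (9, p), (9, v)}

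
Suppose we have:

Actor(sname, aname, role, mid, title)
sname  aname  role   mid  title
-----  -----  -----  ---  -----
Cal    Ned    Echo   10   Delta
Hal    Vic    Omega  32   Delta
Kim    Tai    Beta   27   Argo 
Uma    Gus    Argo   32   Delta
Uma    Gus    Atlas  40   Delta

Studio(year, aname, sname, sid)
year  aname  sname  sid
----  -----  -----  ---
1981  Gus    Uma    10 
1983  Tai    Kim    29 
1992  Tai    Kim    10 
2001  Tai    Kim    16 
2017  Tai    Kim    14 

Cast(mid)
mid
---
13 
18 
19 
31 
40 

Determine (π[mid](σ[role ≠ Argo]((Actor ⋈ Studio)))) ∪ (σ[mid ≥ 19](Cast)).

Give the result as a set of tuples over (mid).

Natural join on sname, aname: {(Kim, Tai, Beta, 27, Argo, 1983, 29), (Kim, Tai, Beta, 27, Argo, 1992, 10), (Kim, Tai, Beta, 27, Argo, 2001, 16), (Kim, Tai, Beta, 27, Argo, 2017, 14), (Uma, Gus, Argo, 32, Delta, 1981, 10), (Uma, Gus, Atlas, 40, Delta, 1981, 10)}
Selection role ≠ Argo: {(Kim, Tai, Beta, 27, Argo, 1983, 29), (Kim, Tai, Beta, 27, Argo, 1992, 10), (Kim, Tai, Beta, 27, Argo, 2001, 16), (Kim, Tai, Beta, 27, Argo, 2017, 14), (Uma, Gus, Atlas, 40, Delta, 1981, 10)}
Keep only column(s) mid (3 duplicate(s) eliminated): {27, 40}
Selection mid ≥ 19: {19, 31, 40}
Set union of the two operands is {19, 27, 31, 40}.

{19, 27, 31, 40}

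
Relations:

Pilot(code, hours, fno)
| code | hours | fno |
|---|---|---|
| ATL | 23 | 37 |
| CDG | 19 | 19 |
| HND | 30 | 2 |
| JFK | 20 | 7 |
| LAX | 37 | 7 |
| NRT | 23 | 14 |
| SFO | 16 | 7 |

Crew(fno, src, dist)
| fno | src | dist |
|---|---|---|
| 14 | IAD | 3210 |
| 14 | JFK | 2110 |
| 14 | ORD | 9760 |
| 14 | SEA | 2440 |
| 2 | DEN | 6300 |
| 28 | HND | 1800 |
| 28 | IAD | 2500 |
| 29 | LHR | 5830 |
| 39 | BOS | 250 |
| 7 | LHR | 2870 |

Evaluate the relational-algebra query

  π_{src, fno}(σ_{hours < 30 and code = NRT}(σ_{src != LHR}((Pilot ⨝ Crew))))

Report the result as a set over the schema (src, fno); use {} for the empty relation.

{(IAD, 14), (JFK, 14), (ORD, 14), (SEA, 14)}

Natural join on fno: {(HND, 30, 2, DEN, 6300), (JFK, 20, 7, LHR, 2870), (LAX, 37, 7, LHR, 2870), (NRT, 23, 14, IAD, 3210), (NRT, 23, 14, JFK, 2110), (NRT, 23, 14, ORD, 9760), (NRT, 23, 14, SEA, 2440), (SFO, 16, 7, LHR, 2870)}
Filtering on src != LHR leaves {(HND, 30, 2, DEN, 6300), (NRT, 23, 14, IAD, 3210), (NRT, 23, 14, JFK, 2110), (NRT, 23, 14, ORD, 9760), (NRT, 23, 14, SEA, 2440)}.
Filtering on hours < 30 and code = NRT leaves {(NRT, 23, 14, IAD, 3210), (NRT, 23, 14, JFK, 2110), (NRT, 23, 14, ORD, 9760), (NRT, 23, 14, SEA, 2440)}.
Projecting to src, fno: {(IAD, 14), (JFK, 14), (ORD, 14), (SEA, 14)}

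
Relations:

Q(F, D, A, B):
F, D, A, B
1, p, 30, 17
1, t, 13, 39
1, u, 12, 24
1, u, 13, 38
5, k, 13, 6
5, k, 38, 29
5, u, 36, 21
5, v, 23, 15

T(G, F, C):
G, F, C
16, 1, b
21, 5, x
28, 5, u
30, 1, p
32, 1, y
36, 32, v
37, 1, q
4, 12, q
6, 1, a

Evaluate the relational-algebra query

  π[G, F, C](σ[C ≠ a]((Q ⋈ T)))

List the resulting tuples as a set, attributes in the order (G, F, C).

{(16, 1, b), (21, 5, x), (28, 5, u), (30, 1, p), (32, 1, y), (37, 1, q)}

Joining Q and T on F yields {(1, p, 30, 17, 16, b), (1, p, 30, 17, 30, p), (1, p, 30, 17, 32, y), (1, p, 30, 17, 37, q), (1, p, 30, 17, 6, a), (1, t, 13, 39, 16, b), (1, t, 13, 39, 30, p), (1, t, 13, 39, 32, y), (1, t, 13, 39, 37, q), (1, t, 13, 39, 6, a), (1, u, 12, 24, 16, b), (1, u, 12, 24, 30, p), (1, u, 12, 24, 32, y), (1, u, 12, 24, 37, q), (1, u, 12, 24, 6, a), (1, u, 13, 38, 16, b), (1, u, 13, 38, 30, p), (1, u, 13, 38, 32, y), (1, u, 13, 38, 37, q), (1, u, 13, 38, 6, a), (5, k, 13, 6, 21, x), (5, k, 13, 6, 28, u), (5, k, 38, 29, 21, x), (5, k, 38, 29, 28, u), (5, u, 36, 21, 21, x), (5, u, 36, 21, 28, u), (5, v, 23, 15, 21, x), (5, v, 23, 15, 28, u)}.
Filtering on C ≠ a leaves {(1, p, 30, 17, 16, b), (1, p, 30, 17, 30, p), (1, p, 30, 17, 32, y), (1, p, 30, 17, 37, q), (1, t, 13, 39, 16, b), (1, t, 13, 39, 30, p), (1, t, 13, 39, 32, y), (1, t, 13, 39, 37, q), (1, u, 12, 24, 16, b), (1, u, 12, 24, 30, p), (1, u, 12, 24, 32, y), (1, u, 12, 24, 37, q), (1, u, 13, 38, 16, b), (1, u, 13, 38, 30, p), (1, u, 13, 38, 32, y), (1, u, 13, 38, 37, q), (5, k, 13, 6, 21, x), (5, k, 13, 6, 28, u), (5, k, 38, 29, 21, x), (5, k, 38, 29, 28, u), (5, u, 36, 21, 21, x), (5, u, 36, 21, 28, u), (5, v, 23, 15, 21, x), (5, v, 23, 15, 28, u)}.
π[G, F, C]: project onto (G, F, C) (18 duplicate(s) eliminated) → {(16, 1, b), (21, 5, x), (28, 5, u), (30, 1, p), (32, 1, y), (37, 1, q)}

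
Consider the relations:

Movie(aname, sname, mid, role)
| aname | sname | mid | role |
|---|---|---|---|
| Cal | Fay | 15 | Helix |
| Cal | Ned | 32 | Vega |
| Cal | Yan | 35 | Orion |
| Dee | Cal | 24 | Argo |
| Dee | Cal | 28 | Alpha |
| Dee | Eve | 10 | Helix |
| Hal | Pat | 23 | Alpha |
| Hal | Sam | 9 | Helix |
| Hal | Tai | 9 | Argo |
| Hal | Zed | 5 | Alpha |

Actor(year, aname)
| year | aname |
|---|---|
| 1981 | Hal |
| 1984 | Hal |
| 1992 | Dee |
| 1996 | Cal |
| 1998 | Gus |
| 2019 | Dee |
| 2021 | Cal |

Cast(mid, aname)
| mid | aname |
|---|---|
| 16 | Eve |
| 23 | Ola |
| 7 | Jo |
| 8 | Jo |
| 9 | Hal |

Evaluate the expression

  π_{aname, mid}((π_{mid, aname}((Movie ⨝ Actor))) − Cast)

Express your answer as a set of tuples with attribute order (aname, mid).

Movie ⋈ Actor (natural join on aname): {(Cal, Fay, 15, Helix, 1996), (Cal, Fay, 15, Helix, 2021), (Cal, Ned, 32, Vega, 1996), (Cal, Ned, 32, Vega, 2021), (Cal, Yan, 35, Orion, 1996), (Cal, Yan, 35, Orion, 2021), (Dee, Cal, 24, Argo, 1992), (Dee, Cal, 24, Argo, 2019), (Dee, Cal, 28, Alpha, 1992), (Dee, Cal, 28, Alpha, 2019), (Dee, Eve, 10, Helix, 1992), (Dee, Eve, 10, Helix, 2019), (Hal, Pat, 23, Alpha, 1981), (Hal, Pat, 23, Alpha, 1984), (Hal, Sam, 9, Helix, 1981), (Hal, Sam, 9, Helix, 1984), (Hal, Tai, 9, Argo, 1981), (Hal, Tai, 9, Argo, 1984), (Hal, Zed, 5, Alpha, 1981), (Hal, Zed, 5, Alpha, 1984)}
Keep only column(s) mid, aname (11 duplicate(s) eliminated): {(10, Dee), (15, Cal), (23, Hal), (24, Dee), (28, Dee), (32, Cal), (35, Cal), (5, Hal), (9, Hal)}
Difference: {(10, Dee), (15, Cal), (23, Hal), (24, Dee), (28, Dee), (32, Cal), (35, Cal), (5, Hal), (9, Hal)} with {(16, Eve), (23, Ola), (7, Jo), (8, Jo), (9, Hal)} → {(10, Dee), (15, Cal), (23, Hal), (24, Dee), (28, Dee), (32, Cal), (35, Cal), (5, Hal)}
Keep only column(s) aname, mid: {(Cal, 15), (Cal, 32), (Cal, 35), (Dee, 10), (Dee, 24), (Dee, 28), (Hal, 23), (Hal, 5)}

{(Cal, 15), (Cal, 32), (Cal, 35), (Dee, 10), (Dee, 24), (Dee, 28), (Hal, 23), (Hal, 5)}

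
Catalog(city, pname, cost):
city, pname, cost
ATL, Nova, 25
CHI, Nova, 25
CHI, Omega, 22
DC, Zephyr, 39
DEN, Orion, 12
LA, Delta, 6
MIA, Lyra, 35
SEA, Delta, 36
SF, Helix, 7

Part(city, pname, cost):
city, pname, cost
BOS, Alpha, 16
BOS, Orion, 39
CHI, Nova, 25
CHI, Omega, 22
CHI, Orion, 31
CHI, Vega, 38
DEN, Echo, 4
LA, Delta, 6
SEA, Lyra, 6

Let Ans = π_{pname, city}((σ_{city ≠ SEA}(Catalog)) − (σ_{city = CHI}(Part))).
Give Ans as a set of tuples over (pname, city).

{(Delta, LA), (Helix, SF), (Lyra, MIA), (Nova, ATL), (Orion, DEN), (Zephyr, DC)}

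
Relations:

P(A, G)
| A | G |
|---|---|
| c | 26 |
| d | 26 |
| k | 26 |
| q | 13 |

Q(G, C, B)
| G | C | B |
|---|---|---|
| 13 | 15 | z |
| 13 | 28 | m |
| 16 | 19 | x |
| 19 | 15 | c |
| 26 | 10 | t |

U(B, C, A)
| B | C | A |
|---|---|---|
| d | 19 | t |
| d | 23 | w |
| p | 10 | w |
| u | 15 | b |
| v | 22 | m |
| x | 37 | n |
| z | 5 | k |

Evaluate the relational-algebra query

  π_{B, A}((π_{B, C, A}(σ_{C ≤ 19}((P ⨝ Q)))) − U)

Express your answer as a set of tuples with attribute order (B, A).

{(t, c), (t, d), (t, k), (z, q)}

Joining P and Q on G yields {(c, 26, 10, t), (d, 26, 10, t), (k, 26, 10, t), (q, 13, 15, z), (q, 13, 28, m)}.
Filtering on C ≤ 19 leaves {(c, 26, 10, t), (d, 26, 10, t), (k, 26, 10, t), (q, 13, 15, z)}.
Keep only column(s) B, C, A: {(t, 10, c), (t, 10, d), (t, 10, k), (z, 15, q)}
Set difference of the two operands is {(t, 10, c), (t, 10, d), (t, 10, k), (z, 15, q)}.
Keep only column(s) B, A: {(t, c), (t, d), (t, k), (z, q)}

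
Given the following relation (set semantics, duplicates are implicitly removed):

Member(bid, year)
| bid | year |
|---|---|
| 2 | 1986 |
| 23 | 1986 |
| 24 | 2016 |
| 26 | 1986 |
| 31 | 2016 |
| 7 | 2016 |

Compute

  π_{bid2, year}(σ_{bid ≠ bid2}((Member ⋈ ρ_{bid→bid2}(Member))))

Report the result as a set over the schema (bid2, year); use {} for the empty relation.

{(2, 1986), (23, 1986), (24, 2016), (26, 1986), (31, 2016), (7, 2016)}

ρ[bid→bid2]: schema becomes (bid2, year); tuples unchanged.
Member ⋈ ρ_{bid→bid2}(Member) (natural join on year): {(2, 1986, 2), (2, 1986, 23), (2, 1986, 26), (23, 1986, 2), (23, 1986, 23), (23, 1986, 26), (24, 2016, 24), (24, 2016, 31), (24, 2016, 7), (26, 1986, 2), (26, 1986, 23), (26, 1986, 26), (31, 2016, 24), (31, 2016, 31), (31, 2016, 7), (7, 2016, 24), (7, 2016, 31), (7, 2016, 7)}
Apply σ_{bid ≠ bid2}; surviving tuples: {(2, 1986, 23), (2, 1986, 26), (23, 1986, 2), (23, 1986, 26), (24, 2016, 31), (24, 2016, 7), (26, 1986, 2), (26, 1986, 23), (31, 2016, 24), (31, 2016, 7), (7, 2016, 24), (7, 2016, 31)}
Projecting to bid2, year (6 duplicate(s) eliminated): {(2, 1986), (23, 1986), (24, 2016), (26, 1986), (31, 2016), (7, 2016)}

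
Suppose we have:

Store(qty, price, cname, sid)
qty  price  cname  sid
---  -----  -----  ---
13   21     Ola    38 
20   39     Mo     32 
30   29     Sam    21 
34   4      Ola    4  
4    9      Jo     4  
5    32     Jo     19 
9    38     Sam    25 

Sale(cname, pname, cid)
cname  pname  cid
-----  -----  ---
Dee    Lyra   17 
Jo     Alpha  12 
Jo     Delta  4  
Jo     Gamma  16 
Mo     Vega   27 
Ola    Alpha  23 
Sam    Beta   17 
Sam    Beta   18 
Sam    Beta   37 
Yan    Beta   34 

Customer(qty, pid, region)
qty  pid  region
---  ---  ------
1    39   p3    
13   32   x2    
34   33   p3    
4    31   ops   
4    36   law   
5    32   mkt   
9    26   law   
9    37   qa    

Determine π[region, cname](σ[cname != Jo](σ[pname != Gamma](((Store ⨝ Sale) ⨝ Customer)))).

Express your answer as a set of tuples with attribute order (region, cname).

Natural join on cname: {(13, 21, Ola, 38, Alpha, 23), (20, 39, Mo, 32, Vega, 27), (30, 29, Sam, 21, Beta, 17), (30, 29, Sam, 21, Beta, 18), (30, 29, Sam, 21, Beta, 37), (34, 4, Ola, 4, Alpha, 23), (4, 9, Jo, 4, Alpha, 12), (4, 9, Jo, 4, Delta, 4), (4, 9, Jo, 4, Gamma, 16), (5, 32, Jo, 19, Alpha, 12), (5, 32, Jo, 19, Delta, 4), (5, 32, Jo, 19, Gamma, 16), (9, 38, Sam, 25, Beta, 17), (9, 38, Sam, 25, Beta, 18), (9, 38, Sam, 25, Beta, 37)}
Natural join on qty: {(13, 21, Ola, 38, Alpha, 23, 32, x2), (34, 4, Ola, 4, Alpha, 23, 33, p3), (4, 9, Jo, 4, Alpha, 12, 31, ops), (4, 9, Jo, 4, Alpha, 12, 36, law), (4, 9, Jo, 4, Delta, 4, 31, ops), (4, 9, Jo, 4, Delta, 4, 36, law), (4, 9, Jo, 4, Gamma, 16, 31, ops), (4, 9, Jo, 4, Gamma, 16, 36, law), (5, 32, Jo, 19, Alpha, 12, 32, mkt), (5, 32, Jo, 19, Delta, 4, 32, mkt), (5, 32, Jo, 19, Gamma, 16, 32, mkt), (9, 38, Sam, 25, Beta, 17, 26, law), (9, 38, Sam, 25, Beta, 17, 37, qa), (9, 38, Sam, 25, Beta, 18, 26, law), (9, 38, Sam, 25, Beta, 18, 37, qa), (9, 38, Sam, 25, Beta, 37, 26, law), (9, 38, Sam, 25, Beta, 37, 37, qa)}
σ[pname != Gamma]: keep tuples satisfying pname != Gamma → {(13, 21, Ola, 38, Alpha, 23, 32, x2), (34, 4, Ola, 4, Alpha, 23, 33, p3), (4, 9, Jo, 4, Alpha, 12, 31, ops), (4, 9, Jo, 4, Alpha, 12, 36, law), (4, 9, Jo, 4, Delta, 4, 31, ops), (4, 9, Jo, 4, Delta, 4, 36, law), (5, 32, Jo, 19, Alpha, 12, 32, mkt), (5, 32, Jo, 19, Delta, 4, 32, mkt), (9, 38, Sam, 25, Beta, 17, 26, law), (9, 38, Sam, 25, Beta, 17, 37, qa), (9, 38, Sam, 25, Beta, 18, 26, law), (9, 38, Sam, 25, Beta, 18, 37, qa), (9, 38, Sam, 25, Beta, 37, 26, law), (9, 38, Sam, 25, Beta, 37, 37, qa)}
σ[cname != Jo]: keep tuples satisfying cname != Jo → {(13, 21, Ola, 38, Alpha, 23, 32, x2), (34, 4, Ola, 4, Alpha, 23, 33, p3), (9, 38, Sam, 25, Beta, 17, 26, law), (9, 38, Sam, 25, Beta, 17, 37, qa), (9, 38, Sam, 25, Beta, 18, 26, law), (9, 38, Sam, 25, Beta, 18, 37, qa), (9, 38, Sam, 25, Beta, 37, 26, law), (9, 38, Sam, 25, Beta, 37, 37, qa)}
π[region, cname]: project onto (region, cname) (4 duplicate(s) eliminated) → {(law, Sam), (p3, Ola), (qa, Sam), (x2, Ola)}

{(law, Sam), (p3, Ola), (qa, Sam), (x2, Ola)}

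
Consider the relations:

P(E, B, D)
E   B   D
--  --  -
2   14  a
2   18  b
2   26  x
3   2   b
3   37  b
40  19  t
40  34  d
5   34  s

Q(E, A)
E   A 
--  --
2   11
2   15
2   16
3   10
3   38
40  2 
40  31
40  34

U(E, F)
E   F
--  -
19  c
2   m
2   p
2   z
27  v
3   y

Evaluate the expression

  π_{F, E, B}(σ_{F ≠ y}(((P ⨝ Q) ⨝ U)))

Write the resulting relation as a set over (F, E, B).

{(m, 2, 14), (m, 2, 18), (m, 2, 26), (p, 2, 14), (p, 2, 18), (p, 2, 26), (z, 2, 14), (z, 2, 18), (z, 2, 26)}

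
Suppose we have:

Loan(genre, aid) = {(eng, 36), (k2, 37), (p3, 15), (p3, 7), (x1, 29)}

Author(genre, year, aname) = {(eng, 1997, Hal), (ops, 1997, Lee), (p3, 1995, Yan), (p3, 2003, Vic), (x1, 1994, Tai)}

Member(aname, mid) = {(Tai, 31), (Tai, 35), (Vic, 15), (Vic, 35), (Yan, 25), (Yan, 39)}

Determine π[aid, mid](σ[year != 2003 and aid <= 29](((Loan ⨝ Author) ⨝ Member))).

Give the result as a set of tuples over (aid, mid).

{(15, 25), (15, 39), (29, 31), (29, 35), (7, 25), (7, 39)}

Joining Loan and Author on genre yields {(eng, 36, 1997, Hal), (p3, 15, 1995, Yan), (p3, 15, 2003, Vic), (p3, 7, 1995, Yan), (p3, 7, 2003, Vic), (x1, 29, 1994, Tai)}.
Joining (Loan ⨝ Author) and Member on aname yields {(p3, 15, 1995, Yan, 25), (p3, 15, 1995, Yan, 39), (p3, 15, 2003, Vic, 15), (p3, 15, 2003, Vic, 35), (p3, 7, 1995, Yan, 25), (p3, 7, 1995, Yan, 39), (p3, 7, 2003, Vic, 15), (p3, 7, 2003, Vic, 35), (x1, 29, 1994, Tai, 31), (x1, 29, 1994, Tai, 35)}.
σ[year != 2003 and aid <= 29]: keep tuples satisfying year != 2003 and aid <= 29 → {(p3, 15, 1995, Yan, 25), (p3, 15, 1995, Yan, 39), (p3, 7, 1995, Yan, 25), (p3, 7, 1995, Yan, 39), (x1, 29, 1994, Tai, 31), (x1, 29, 1994, Tai, 35)}
Projecting to aid, mid: {(15, 25), (15, 39), (29, 31), (29, 35), (7, 25), (7, 39)}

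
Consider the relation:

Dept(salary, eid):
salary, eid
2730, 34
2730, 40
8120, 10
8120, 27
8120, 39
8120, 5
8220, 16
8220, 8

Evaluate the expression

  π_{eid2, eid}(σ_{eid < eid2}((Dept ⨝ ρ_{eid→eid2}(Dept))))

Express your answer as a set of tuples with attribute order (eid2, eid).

ρ[eid→eid2]: schema becomes (salary, eid2); tuples unchanged.
Dept ⋈ ρ_{eid→eid2}(Dept) (natural join on salary): {(2730, 34, 34), (2730, 34, 40), (2730, 40, 34), (2730, 40, 40), (8120, 10, 10), (8120, 10, 27), (8120, 10, 39), (8120, 10, 5), (8120, 27, 10), (8120, 27, 27), (8120, 27, 39), (8120, 27, 5), (8120, 39, 10), (8120, 39, 27), (8120, 39, 39), (8120, 39, 5), (8120, 5, 10), (8120, 5, 27), (8120, 5, 39), (8120, 5, 5), (8220, 16, 16), (8220, 16, 8), (8220, 8, 16), (8220, 8, 8)}
Selection eid < eid2: {(2730, 34, 40), (8120, 10, 27), (8120, 10, 39), (8120, 27, 39), (8120, 5, 10), (8120, 5, 27), (8120, 5, 39), (8220, 8, 16)}
Keep only column(s) eid2, eid: {(10, 5), (16, 8), (27, 10), (27, 5), (39, 10), (39, 27), (39, 5), (40, 34)}

{(10, 5), (16, 8), (27, 10), (27, 5), (39, 10), (39, 27), (39, 5), (40, 34)}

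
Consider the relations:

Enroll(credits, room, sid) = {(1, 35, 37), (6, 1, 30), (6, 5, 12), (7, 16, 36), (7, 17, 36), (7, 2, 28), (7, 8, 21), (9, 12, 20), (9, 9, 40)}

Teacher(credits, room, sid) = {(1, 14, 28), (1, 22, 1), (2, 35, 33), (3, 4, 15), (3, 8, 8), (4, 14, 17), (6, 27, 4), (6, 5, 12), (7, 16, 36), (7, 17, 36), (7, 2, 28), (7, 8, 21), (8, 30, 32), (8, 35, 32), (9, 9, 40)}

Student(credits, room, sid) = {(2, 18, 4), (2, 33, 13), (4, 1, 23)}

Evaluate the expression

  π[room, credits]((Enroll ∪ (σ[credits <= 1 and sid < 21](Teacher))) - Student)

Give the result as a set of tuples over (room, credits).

Apply σ_{credits <= 1 and sid < 21}; surviving tuples: {(1, 22, 1)}
Union: {(1, 35, 37), (6, 1, 30), (6, 5, 12), (7, 16, 36), (7, 17, 36), (7, 2, 28), (7, 8, 21), (9, 12, 20), (9, 9, 40)} with {(1, 22, 1)} → {(1, 22, 1), (1, 35, 37), (6, 1, 30), (6, 5, 12), (7, 16, 36), (7, 17, 36), (7, 2, 28), (7, 8, 21), (9, 12, 20), (9, 9, 40)}
Difference: {(1, 22, 1), (1, 35, 37), (6, 1, 30), (6, 5, 12), (7, 16, 36), (7, 17, 36), (7, 2, 28), (7, 8, 21), (9, 12, 20), (9, 9, 40)} with {(2, 18, 4), (2, 33, 13), (4, 1, 23)} → {(1, 22, 1), (1, 35, 37), (6, 1, 30), (6, 5, 12), (7, 16, 36), (7, 17, 36), (7, 2, 28), (7, 8, 21), (9, 12, 20), (9, 9, 40)}
π[room, credits]: project onto (room, credits) → {(1, 6), (12, 9), (16, 7), (17, 7), (2, 7), (22, 1), (35, 1), (5, 6), (8, 7), (9, 9)}

{(1, 6), (12, 9), (16, 7), (17, 7), (2, 7), (22, 1), (35, 1), (5, 6), (8, 7), (9, 9)}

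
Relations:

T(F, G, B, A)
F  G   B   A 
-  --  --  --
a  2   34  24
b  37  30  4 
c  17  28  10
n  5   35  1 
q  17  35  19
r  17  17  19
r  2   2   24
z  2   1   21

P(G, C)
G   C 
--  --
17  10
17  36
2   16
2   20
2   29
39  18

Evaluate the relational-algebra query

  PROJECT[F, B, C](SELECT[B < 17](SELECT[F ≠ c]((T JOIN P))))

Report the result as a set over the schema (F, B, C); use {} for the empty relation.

{(r, 2, 16), (r, 2, 20), (r, 2, 29), (z, 1, 16), (z, 1, 20), (z, 1, 29)}

Natural join on G: {(a, 2, 34, 24, 16), (a, 2, 34, 24, 20), (a, 2, 34, 24, 29), (c, 17, 28, 10, 10), (c, 17, 28, 10, 36), (q, 17, 35, 19, 10), (q, 17, 35, 19, 36), (r, 17, 17, 19, 10), (r, 17, 17, 19, 36), (r, 2, 2, 24, 16), (r, 2, 2, 24, 20), (r, 2, 2, 24, 29), (z, 2, 1, 21, 16), (z, 2, 1, 21, 20), (z, 2, 1, 21, 29)}
σ[F ≠ c]: keep tuples satisfying F ≠ c → {(a, 2, 34, 24, 16), (a, 2, 34, 24, 20), (a, 2, 34, 24, 29), (q, 17, 35, 19, 10), (q, 17, 35, 19, 36), (r, 17, 17, 19, 10), (r, 17, 17, 19, 36), (r, 2, 2, 24, 16), (r, 2, 2, 24, 20), (r, 2, 2, 24, 29), (z, 2, 1, 21, 16), (z, 2, 1, 21, 20), (z, 2, 1, 21, 29)}
σ[B < 17]: keep tuples satisfying B < 17 → {(r, 2, 2, 24, 16), (r, 2, 2, 24, 20), (r, 2, 2, 24, 29), (z, 2, 1, 21, 16), (z, 2, 1, 21, 20), (z, 2, 1, 21, 29)}
π[F, B, C]: project onto (F, B, C) → {(r, 2, 16), (r, 2, 20), (r, 2, 29), (z, 1, 16), (z, 1, 20), (z, 1, 29)}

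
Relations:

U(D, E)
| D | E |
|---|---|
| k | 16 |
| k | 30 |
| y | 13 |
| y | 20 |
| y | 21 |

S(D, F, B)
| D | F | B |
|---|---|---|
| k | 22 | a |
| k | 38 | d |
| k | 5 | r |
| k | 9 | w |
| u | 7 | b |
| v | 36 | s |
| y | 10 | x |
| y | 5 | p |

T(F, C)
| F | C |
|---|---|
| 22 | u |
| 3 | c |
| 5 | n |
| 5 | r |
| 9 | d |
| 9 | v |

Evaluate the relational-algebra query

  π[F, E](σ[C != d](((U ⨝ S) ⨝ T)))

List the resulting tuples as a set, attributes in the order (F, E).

Joining U and S on D yields {(k, 16, 22, a), (k, 16, 38, d), (k, 16, 5, r), (k, 16, 9, w), (k, 30, 22, a), (k, 30, 38, d), (k, 30, 5, r), (k, 30, 9, w), (y, 13, 10, x), (y, 13, 5, p), (y, 20, 10, x), (y, 20, 5, p), (y, 21, 10, x), (y, 21, 5, p)}.
Joining (U ⨝ S) and T on F yields {(k, 16, 22, a, u), (k, 16, 5, r, n), (k, 16, 5, r, r), (k, 16, 9, w, d), (k, 16, 9, w, v), (k, 30, 22, a, u), (k, 30, 5, r, n), (k, 30, 5, r, r), (k, 30, 9, w, d), (k, 30, 9, w, v), (y, 13, 5, p, n), (y, 13, 5, p, r), (y, 20, 5, p, n), (y, 20, 5, p, r), (y, 21, 5, p, n), (y, 21, 5, p, r)}.
Filtering on C != d leaves {(k, 16, 22, a, u), (k, 16, 5, r, n), (k, 16, 5, r, r), (k, 16, 9, w, v), (k, 30, 22, a, u), (k, 30, 5, r, n), (k, 30, 5, r, r), (k, 30, 9, w, v), (y, 13, 5, p, n), (y, 13, 5, p, r), (y, 20, 5, p, n), (y, 20, 5, p, r), (y, 21, 5, p, n), (y, 21, 5, p, r)}.
π[F, E]: project onto (F, E) (5 duplicate(s) eliminated) → {(22, 16), (22, 30), (5, 13), (5, 16), (5, 20), (5, 21), (5, 30), (9, 16), (9, 30)}

{(22, 16), (22, 30), (5, 13), (5, 16), (5, 20), (5, 21), (5, 30), (9, 16), (9, 30)}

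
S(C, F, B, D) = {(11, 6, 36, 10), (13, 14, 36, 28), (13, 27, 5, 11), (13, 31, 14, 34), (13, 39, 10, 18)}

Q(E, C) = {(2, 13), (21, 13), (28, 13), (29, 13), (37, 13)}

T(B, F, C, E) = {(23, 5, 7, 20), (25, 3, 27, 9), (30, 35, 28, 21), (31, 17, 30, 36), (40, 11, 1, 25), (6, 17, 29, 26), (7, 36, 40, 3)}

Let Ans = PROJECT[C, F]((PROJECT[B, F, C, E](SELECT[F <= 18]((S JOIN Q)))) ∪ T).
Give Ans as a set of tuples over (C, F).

{(1, 11), (13, 14), (27, 3), (28, 35), (29, 17), (30, 17), (40, 36), (7, 5)}

S ⋈ Q (natural join on C): {(13, 14, 36, 28, 2), (13, 14, 36, 28, 21), (13, 14, 36, 28, 28), (13, 14, 36, 28, 29), (13, 14, 36, 28, 37), (13, 27, 5, 11, 2), (13, 27, 5, 11, 21), (13, 27, 5, 11, 28), (13, 27, 5, 11, 29), (13, 27, 5, 11, 37), (13, 31, 14, 34, 2), (13, 31, 14, 34, 21), (13, 31, 14, 34, 28), (13, 31, 14, 34, 29), (13, 31, 14, 34, 37), (13, 39, 10, 18, 2), (13, 39, 10, 18, 21), (13, 39, 10, 18, 28), (13, 39, 10, 18, 29), (13, 39, 10, 18, 37)}
Selection F <= 18: {(13, 14, 36, 28, 2), (13, 14, 36, 28, 21), (13, 14, 36, 28, 28), (13, 14, 36, 28, 29), (13, 14, 36, 28, 37)}
Projecting to B, F, C, E: {(36, 14, 13, 2), (36, 14, 13, 21), (36, 14, 13, 28), (36, 14, 13, 29), (36, 14, 13, 37)}
Taking the union: {(23, 5, 7, 20), (25, 3, 27, 9), (30, 35, 28, 21), (31, 17, 30, 36), (36, 14, 13, 2), (36, 14, 13, 21), (36, 14, 13, 28), (36, 14, 13, 29), (36, 14, 13, 37), (40, 11, 1, 25), (6, 17, 29, 26), (7, 36, 40, 3)}
Projecting to C, F (4 duplicate(s) eliminated): {(1, 11), (13, 14), (27, 3), (28, 35), (29, 17), (30, 17), (40, 36), (7, 5)}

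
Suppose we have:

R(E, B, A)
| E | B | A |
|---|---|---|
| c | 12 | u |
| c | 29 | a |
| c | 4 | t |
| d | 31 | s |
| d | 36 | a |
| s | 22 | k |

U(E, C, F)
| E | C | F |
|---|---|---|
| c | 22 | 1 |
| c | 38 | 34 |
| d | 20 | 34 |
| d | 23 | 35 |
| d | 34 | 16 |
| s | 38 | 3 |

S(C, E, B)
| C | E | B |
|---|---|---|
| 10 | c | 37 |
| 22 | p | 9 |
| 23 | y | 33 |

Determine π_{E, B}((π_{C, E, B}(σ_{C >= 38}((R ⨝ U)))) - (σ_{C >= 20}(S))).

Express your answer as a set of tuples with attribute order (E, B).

{(c, 12), (c, 29), (c, 4), (s, 22)}

R ⋈ U (natural join on E): {(c, 12, u, 22, 1), (c, 12, u, 38, 34), (c, 29, a, 22, 1), (c, 29, a, 38, 34), (c, 4, t, 22, 1), (c, 4, t, 38, 34), (d, 31, s, 20, 34), (d, 31, s, 23, 35), (d, 31, s, 34, 16), (d, 36, a, 20, 34), (d, 36, a, 23, 35), (d, 36, a, 34, 16), (s, 22, k, 38, 3)}
Apply σ_{C >= 38}; surviving tuples: {(c, 12, u, 38, 34), (c, 29, a, 38, 34), (c, 4, t, 38, 34), (s, 22, k, 38, 3)}
π[C, E, B]: project onto (C, E, B) → {(38, c, 12), (38, c, 29), (38, c, 4), (38, s, 22)}
Apply σ_{C >= 20}; surviving tuples: {(22, p, 9), (23, y, 33)}
Difference: {(38, c, 12), (38, c, 29), (38, c, 4), (38, s, 22)} with {(22, p, 9), (23, y, 33)} → {(38, c, 12), (38, c, 29), (38, c, 4), (38, s, 22)}
π[E, B]: project onto (E, B) → {(c, 12), (c, 29), (c, 4), (s, 22)}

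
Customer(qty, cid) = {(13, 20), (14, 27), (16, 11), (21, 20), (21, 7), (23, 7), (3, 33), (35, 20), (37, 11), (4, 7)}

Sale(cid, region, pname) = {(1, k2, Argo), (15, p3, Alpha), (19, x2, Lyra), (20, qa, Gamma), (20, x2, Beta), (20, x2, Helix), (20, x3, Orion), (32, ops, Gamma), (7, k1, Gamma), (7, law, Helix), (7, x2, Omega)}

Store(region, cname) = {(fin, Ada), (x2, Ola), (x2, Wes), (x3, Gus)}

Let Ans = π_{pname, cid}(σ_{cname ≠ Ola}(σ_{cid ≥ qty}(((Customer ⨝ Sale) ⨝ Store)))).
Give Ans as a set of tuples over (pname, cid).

Natural join on cid: {(13, 20, qa, Gamma), (13, 20, x2, Beta), (13, 20, x2, Helix), (13, 20, x3, Orion), (21, 20, qa, Gamma), (21, 20, x2, Beta), (21, 20, x2, Helix), (21, 20, x3, Orion), (21, 7, k1, Gamma), (21, 7, law, Helix), (21, 7, x2, Omega), (23, 7, k1, Gamma), (23, 7, law, Helix), (23, 7, x2, Omega), (35, 20, qa, Gamma), (35, 20, x2, Beta), (35, 20, x2, Helix), (35, 20, x3, Orion), (4, 7, k1, Gamma), (4, 7, law, Helix), (4, 7, x2, Omega)}
Natural join on region: {(13, 20, x2, Beta, Ola), (13, 20, x2, Beta, Wes), (13, 20, x2, Helix, Ola), (13, 20, x2, Helix, Wes), (13, 20, x3, Orion, Gus), (21, 20, x2, Beta, Ola), (21, 20, x2, Beta, Wes), (21, 20, x2, Helix, Ola), (21, 20, x2, Helix, Wes), (21, 20, x3, Orion, Gus), (21, 7, x2, Omega, Ola), (21, 7, x2, Omega, Wes), (23, 7, x2, Omega, Ola), (23, 7, x2, Omega, Wes), (35, 20, x2, Beta, Ola), (35, 20, x2, Beta, Wes), (35, 20, x2, Helix, Ola), (35, 20, x2, Helix, Wes), (35, 20, x3, Orion, Gus), (4, 7, x2, Omega, Ola), (4, 7, x2, Omega, Wes)}
Filtering on cid ≥ qty leaves {(13, 20, x2, Beta, Ola), (13, 20, x2, Beta, Wes), (13, 20, x2, Helix, Ola), (13, 20, x2, Helix, Wes), (13, 20, x3, Orion, Gus), (4, 7, x2, Omega, Ola), (4, 7, x2, Omega, Wes)}.
Filtering on cname ≠ Ola leaves {(13, 20, x2, Beta, Wes), (13, 20, x2, Helix, Wes), (13, 20, x3, Orion, Gus), (4, 7, x2, Omega, Wes)}.
π[pname, cid]: project onto (pname, cid) → {(Beta, 20), (Helix, 20), (Omega, 7), (Orion, 20)}

{(Beta, 20), (Helix, 20), (Omega, 7), (Orion, 20)}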